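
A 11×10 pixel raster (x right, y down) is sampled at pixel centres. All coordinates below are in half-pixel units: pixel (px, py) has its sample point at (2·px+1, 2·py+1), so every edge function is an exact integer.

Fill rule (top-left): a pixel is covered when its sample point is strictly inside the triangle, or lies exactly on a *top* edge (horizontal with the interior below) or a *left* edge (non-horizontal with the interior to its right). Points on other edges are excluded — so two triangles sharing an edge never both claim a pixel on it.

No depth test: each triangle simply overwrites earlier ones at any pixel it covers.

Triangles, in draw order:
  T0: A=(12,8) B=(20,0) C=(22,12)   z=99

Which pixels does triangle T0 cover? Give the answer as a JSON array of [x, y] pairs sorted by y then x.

T0:
  2·area = 112
  edge (12, 8)→(20, 0): d=(8,-8) top-left  bias=+0
  edge (20, 0)→(22, 12): d=(2,12) right/bottom  bias=-1
  edge (22, 12)→(12, 8): d=(-10,-4) top-left  bias=+0
    (9,0)@(19, 1): e=[0,14,98] → #  [on edge]
    (10,0)@(21, 1): e=[16,-10,106] → ·
    (8,1)@(17, 3): e=[0,42,70] → #  [on edge]
    (10,1)@(21, 3): e=[32,-6,86] → ·
    (7,2)@(15, 5): e=[0,70,42] → #  [on edge]
    (10,2)@(21, 5): e=[48,-2,66] → ·
    (6,3)@(13, 7): e=[0,98,14] → #  [on edge]
    (10,3)@(21, 7): e=[64,2,46] → #
    (5,4)@(11, 9): e=[0,126,-14] → ·  [on edge]
    (6,4)@(13, 9): e=[16,102,-6] → ·
    (7,4)@(15, 9): e=[32,78,2] → #
    (4,5)@(9, 11): e=[0,154,-42] → ·  [on edge]
    (3,6)@(7, 13): e=[0,182,-70] → ·  [on edge]
    (2,7)@(5, 15): e=[0,210,-98] → ·  [on edge]
    (1,8)@(3, 17): e=[0,238,-126] → ·  [on edge]
    (0,9)@(1, 19): e=[0,266,-154] → ·  [on edge]
  covered (16 px):
    · · · · · · · · · # ·
    · · · · · · · · # # ·
    · · · · · · · # # # ·
    · · · · · · # # # # #
    · · · · · · · # # # #
    · · · · · · · · · · #
    · · · · · · · · · · ·
    · · · · · · · · · · ·
    · · · · · · · · · · ·
    · · · · · · · · · · ·

Result: [[9,0],[8,1],[9,1],[7,2],[8,2],[9,2],[6,3],[7,3],[8,3],[9,3],[10,3],[7,4],[8,4],[9,4],[10,4],[10,5]]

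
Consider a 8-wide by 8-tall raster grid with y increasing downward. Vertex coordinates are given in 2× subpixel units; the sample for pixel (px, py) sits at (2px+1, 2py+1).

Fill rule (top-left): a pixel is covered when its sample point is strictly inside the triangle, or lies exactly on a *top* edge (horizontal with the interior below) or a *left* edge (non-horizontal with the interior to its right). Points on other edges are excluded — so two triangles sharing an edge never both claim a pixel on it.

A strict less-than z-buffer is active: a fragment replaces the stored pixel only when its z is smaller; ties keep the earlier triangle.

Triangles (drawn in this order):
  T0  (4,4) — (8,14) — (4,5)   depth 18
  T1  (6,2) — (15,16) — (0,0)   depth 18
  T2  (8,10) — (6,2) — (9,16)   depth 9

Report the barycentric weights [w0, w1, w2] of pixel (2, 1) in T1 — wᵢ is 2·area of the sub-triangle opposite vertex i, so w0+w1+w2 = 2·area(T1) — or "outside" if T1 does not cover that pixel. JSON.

T0:
  2·area = 4
  edge (4, 4)→(8, 14): d=(4,10) right/bottom  bias=-1
  edge (8, 14)→(4, 5): d=(-4,-9) top-left  bias=+0
  edge (4, 5)→(4, 4): d=(0,-1) top-left  bias=+0
    (2,3)@(5, 7): e=[2,1,1] → #
    (3,3)@(7, 7): e=[-18,19,3] → ·
    (2,4)@(5, 9): e=[10,-7,1] → ·
  covered (1 px):
    · · · · · · · ·
    · · · · · · · ·
    · · · · · · · ·
    · · # · · · · ·
    · · · · · · · ·
    · · · · · · · ·
    · · · · · · · ·
    · · · · · · · ·
T1:
  2·area = 66
  edge (6, 2)→(15, 16): d=(9,14) right/bottom  bias=-1
  edge (15, 16)→(0, 0): d=(-15,-16) top-left  bias=+0
  edge (0, 0)→(6, 2): d=(6,2) right/bottom  bias=-1
    (0,0)@(1, 1): e=[61,1,4] → #
    (1,0)@(3, 1): e=[33,33,0] → ·  [on edge]
    (0,1)@(1, 3): e=[79,-29,16] → ·
    (1,1)@(3, 3): e=[51,3,12] → #
    (2,1)@(5, 3): e=[23,35,8] → #
    (3,1)@(7, 3): e=[-5,67,4] → ·
    (4,1)@(9, 3): e=[-33,99,0] → ·  [on edge]
    (1,2)@(3, 5): e=[69,-27,24] → ·
    (2,2)@(5, 5): e=[41,5,20] → #
    (3,2)@(7, 5): e=[13,37,16] → #
    (4,2)@(9, 5): e=[-15,69,12] → ·
    (7,2)@(15, 5): e=[-99,165,0] → ·  [on edge]
  covered (10 px):
    # · · · · · · ·
    · # # · · · · ·
    · · # # · · · ·
    · · · # # · · ·
    · · · · # · · ·
    · · · · · # · ·
    · · · · · · # ·
    · · · · · · · ·
T2:
  2·area = 4  (B↔C swapped to make it positive)
  edge (8, 10)→(9, 16): d=(1,6) right/bottom  bias=-1
  edge (9, 16)→(6, 2): d=(-3,-14) top-left  bias=+0
  edge (6, 2)→(8, 10): d=(2,8) right/bottom  bias=-1
  covered (0 px):
    · · · · · · · ·
    · · · · · · · ·
    · · · · · · · ·
    · · · · · · · ·
    · · · · · · · ·
    · · · · · · · ·
    · · · · · · · ·
    · · · · · · · ·

Final: [35,8,23]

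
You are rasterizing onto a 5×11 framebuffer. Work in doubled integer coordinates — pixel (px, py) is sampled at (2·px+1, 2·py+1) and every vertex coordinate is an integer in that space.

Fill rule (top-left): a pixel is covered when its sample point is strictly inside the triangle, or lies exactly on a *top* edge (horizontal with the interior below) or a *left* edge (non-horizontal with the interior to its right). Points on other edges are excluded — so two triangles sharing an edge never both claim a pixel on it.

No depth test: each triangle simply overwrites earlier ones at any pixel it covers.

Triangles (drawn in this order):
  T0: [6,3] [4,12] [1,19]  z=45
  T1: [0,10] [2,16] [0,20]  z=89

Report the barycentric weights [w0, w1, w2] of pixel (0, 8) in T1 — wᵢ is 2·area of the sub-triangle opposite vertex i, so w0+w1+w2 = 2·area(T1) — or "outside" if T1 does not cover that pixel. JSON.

T0:
  2·area = 13
  edge (6, 3)→(4, 12): d=(-2,9) right/bottom  bias=-1
  edge (4, 12)→(1, 19): d=(-3,7) right/bottom  bias=-1
  edge (1, 19)→(6, 3): d=(5,-16) top-left  bias=+0
    (3,2)@(7, 5): e=[-13,0,26] → ·  [on edge]
    (2,3)@(5, 7): e=[1,8,4] → #
    (3,3)@(7, 7): e=[-17,-6,36] → ·
    (2,4)@(5, 9): e=[-3,2,14] → ·
    (1,6)@(3, 13): e=[7,4,2] → #
    (2,6)@(5, 13): e=[-11,-10,34] → ·
    (1,7)@(3, 15): e=[3,-2,12] → ·
    (0,9)@(1, 19): e=[13,0,0] → ·  [on edge]
  covered (2 px):
    · · · · ·
    · · · · ·
    · · · · ·
    · · # · ·
    · · · · ·
    · · · · ·
    · # · · ·
    · · · · ·
    · · · · ·
    · · · · ·
    · · · · ·
T1:
  2·area = 20
  edge (0, 10)→(2, 16): d=(2,6) right/bottom  bias=-1
  edge (2, 16)→(0, 20): d=(-2,4) right/bottom  bias=-1
  edge (0, 20)→(0, 10): d=(0,-10) top-left  bias=+0
    (0,6)@(1, 13): e=[0,10,10] → ·  [on edge]
    (0,7)@(1, 15): e=[4,6,10] → #
    (1,7)@(3, 15): e=[-8,-2,30] → ·
    (0,8)@(1, 17): e=[8,2,10] → #
    (1,8)@(3, 17): e=[-4,-6,30] → ·
    (0,9)@(1, 19): e=[12,-2,10] → ·
    (1,9)@(3, 19): e=[0,-10,30] → ·  [on edge]
  covered (2 px):
    · · · · ·
    · · · · ·
    · · · · ·
    · · · · ·
    · · · · ·
    · · · · ·
    · · · · ·
    # · · · ·
    # · · · ·
    · · · · ·
    · · · · ·

Final: [2,10,8]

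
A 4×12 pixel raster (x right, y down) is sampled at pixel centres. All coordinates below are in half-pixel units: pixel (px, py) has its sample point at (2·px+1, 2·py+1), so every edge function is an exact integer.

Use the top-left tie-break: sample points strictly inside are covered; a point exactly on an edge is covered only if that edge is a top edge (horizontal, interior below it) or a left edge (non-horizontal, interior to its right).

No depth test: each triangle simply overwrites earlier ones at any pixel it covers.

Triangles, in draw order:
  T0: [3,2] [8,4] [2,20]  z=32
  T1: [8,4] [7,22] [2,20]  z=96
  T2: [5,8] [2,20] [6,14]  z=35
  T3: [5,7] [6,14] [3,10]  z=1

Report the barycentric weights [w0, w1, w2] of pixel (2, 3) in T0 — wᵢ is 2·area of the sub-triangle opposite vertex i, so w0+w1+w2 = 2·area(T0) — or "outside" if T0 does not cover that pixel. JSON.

T0:
  2·area = 92
  edge (3, 2)→(8, 4): d=(5,2) right/bottom  bias=-1
  edge (8, 4)→(2, 20): d=(-6,16) right/bottom  bias=-1
  edge (2, 20)→(3, 2): d=(1,-18) top-left  bias=+0
    (1,1)@(3, 3): e=[5,86,1] → X
    (2,1)@(5, 3): e=[1,54,37] → X
    (3,1)@(7, 3): e=[-3,22,73] → .
    (1,2)@(3, 5): e=[15,74,3] → X
    (3,2)@(7, 5): e=[7,10,75] → X
    (1,3)@(3, 7): e=[25,62,5] → X
    (3,3)@(7, 7): e=[17,-2,77] → .
    (1,4)@(3, 9): e=[35,50,7] → X
    (3,4)@(7, 9): e=[27,-14,79] → .
    (1,5)@(3, 11): e=[45,38,9] → X
    (3,5)@(7, 11): e=[37,-26,81] → .
    (1,6)@(3, 13): e=[55,26,11] → X
  covered (14 px):
    . . . .
    . X X .
    . X X X
    . X X .
    . X X .
    . X X .
    . X . .
    . X . .
    . X . .
    . . . .
    . . . .
    . . . .
T1:
  2·area = 92
  edge (8, 4)→(7, 22): d=(-1,18) right/bottom  bias=-1
  edge (7, 22)→(2, 20): d=(-5,-2) top-left  bias=+0
  edge (2, 20)→(8, 4): d=(6,-16) top-left  bias=+0
    (3,3)@(7, 7): e=[15,75,2] → X
    (3,4)@(7, 9): e=[13,65,14] → X
    (3,5)@(7, 11): e=[11,55,26] → X
    (2,6)@(5, 13): e=[45,41,6] → X
    (2,7)@(5, 15): e=[43,31,18] → X
    (2,8)@(5, 17): e=[41,21,30] → X
    (1,9)@(3, 19): e=[75,7,10] → X
    (1,10)@(3, 21): e=[73,-3,22] → .
    (2,10)@(5, 21): e=[37,1,54] → X
    (2,11)@(5, 23): e=[35,-9,66] → .
    (3,11)@(7, 23): e=[-1,-5,98] → .
  covered (14 px):
    . . . .
    . . . .
    . . . .
    . . . X
    . . . X
    . . . X
    . . X X
    . . X X
    . . X X
    . X X X
    . . X X
    . . . .
T2:
  2·area = 30  (B↔C swapped to make it positive)
  edge (5, 8)→(6, 14): d=(1,6) right/bottom  bias=-1
  edge (6, 14)→(2, 20): d=(-4,6) right/bottom  bias=-1
  edge (2, 20)→(5, 8): d=(3,-12) top-left  bias=+0
    (2,4)@(5, 9): e=[1,26,3] → X
    (3,4)@(7, 9): e=[-11,14,27] → .
    (2,5)@(5, 11): e=[3,18,9] → X
    (3,5)@(7, 11): e=[-9,6,33] → .
    (2,6)@(5, 13): e=[5,10,15] → X
    (3,6)@(7, 13): e=[-7,-2,39] → .
    (2,7)@(5, 15): e=[7,2,21] → X
    (3,7)@(7, 15): e=[-5,-10,45] → .
    (1,8)@(3, 17): e=[21,6,3] → X
    (2,8)@(5, 17): e=[9,-6,27] → .
    (1,9)@(3, 19): e=[23,-2,9] → .
  covered (5 px):
    . . . .
    . . . .
    . . . .
    . . . .
    . . X .
    . . X .
    . . X .
    . . X .
    . X . .
    . . . .
    . . . .
    . . . .
T3:
  2·area = 17
  edge (5, 7)→(6, 14): d=(1,7) right/bottom  bias=-1
  edge (6, 14)→(3, 10): d=(-3,-4) top-left  bias=+0
  edge (3, 10)→(5, 7): d=(2,-3) top-left  bias=+0
    (2,3)@(5, 7): e=[0,17,0] → .  [on edge]
    (2,4)@(5, 9): e=[2,11,4] → X
    (3,4)@(7, 9): e=[-12,19,10] → .
    (2,5)@(5, 11): e=[4,5,8] → X
    (3,5)@(7, 11): e=[-10,13,14] → .
    (0,6)@(1, 13): e=[34,-17,0] → .  [on edge]
    (2,6)@(5, 13): e=[6,-1,12] → .
    (3,10)@(7, 21): e=[0,-17,34] → .  [on edge]
  covered (2 px):
    . . . .
    . . . .
    . . . .
    . . . .
    . . X .
    . . X .
    . . . .
    . . . .
    . . . .
    . . . .
    . . . .
    . . . .

Answer: [30,41,21]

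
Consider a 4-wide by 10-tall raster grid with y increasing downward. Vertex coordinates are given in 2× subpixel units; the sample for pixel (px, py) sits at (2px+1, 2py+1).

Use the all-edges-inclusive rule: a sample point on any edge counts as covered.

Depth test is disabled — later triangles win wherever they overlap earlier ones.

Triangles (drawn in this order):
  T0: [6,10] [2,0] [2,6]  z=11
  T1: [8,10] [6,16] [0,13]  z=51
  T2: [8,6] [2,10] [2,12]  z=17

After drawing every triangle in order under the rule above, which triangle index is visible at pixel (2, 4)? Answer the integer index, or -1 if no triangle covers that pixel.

T0:
  2·area = 24  (B↔C swapped to make it positive)
  edge (6, 10)→(2, 6): d=(-4,-4) inclusive
  edge (2, 6)→(2, 0): d=(0,-6) inclusive
  edge (2, 0)→(6, 10): d=(4,10) inclusive
    (1,1)@(3, 3): e=[16,6,2] → #
    (2,1)@(5, 3): e=[24,18,-18] → ·
    (0,2)@(1, 5): e=[0,-6,30] → ·  [on edge]
    (1,2)@(3, 5): e=[8,6,10] → #
    (2,2)@(5, 5): e=[16,18,-10] → ·
    (1,3)@(3, 7): e=[0,6,18] → #  [on edge]
    (2,3)@(5, 7): e=[8,18,-2] → ·
    (1,4)@(3, 9): e=[-8,6,26] → ·
    (2,4)@(5, 9): e=[0,18,6] → #  [on edge]
    (3,4)@(7, 9): e=[8,30,-14] → ·
    (2,5)@(5, 11): e=[-8,18,14] → ·
    (3,5)@(7, 11): e=[0,30,-6] → ·  [on edge]
  covered (4 px):
    · · · ·
    · # · ·
    · # · ·
    · # · ·
    · · # ·
    · · · ·
    · · · ·
    · · · ·
    · · · ·
    · · · ·
T1:
  2·area = 42
  edge (8, 10)→(6, 16): d=(-2,6) inclusive
  edge (6, 16)→(0, 13): d=(-6,-3) inclusive
  edge (0, 13)→(8, 10): d=(8,-3) inclusive
    (3,5)@(7, 11): e=[4,33,5] → #
    (0,6)@(1, 13): e=[36,3,3] → #
    (1,6)@(3, 13): e=[24,9,9] → #
    (2,6)@(5, 13): e=[12,15,15] → #
    (3,6)@(7, 13): e=[0,21,21] → #  [on edge]
    (0,7)@(1, 15): e=[32,-9,19] → ·
    (1,7)@(3, 15): e=[20,-3,25] → ·
    (2,7)@(5, 15): e=[8,3,31] → #
    (3,7)@(7, 15): e=[-4,9,37] → ·
    (2,8)@(5, 17): e=[4,-9,47] → ·
    (2,9)@(5, 19): e=[0,-21,63] → ·  [on edge]
  covered (6 px):
    · · · ·
    · · · ·
    · · · ·
    · · · ·
    · · · ·
    · · · #
    # # # #
    · · # ·
    · · · ·
    · · · ·
T2:
  2·area = 12  (B↔C swapped to make it positive)
  edge (8, 6)→(2, 12): d=(-6,6) inclusive
  edge (2, 12)→(2, 10): d=(0,-2) inclusive
  edge (2, 10)→(8, 6): d=(6,-4) inclusive
    (3,3)@(7, 7): e=[0,10,2] → #  [on edge]
    (2,4)@(5, 9): e=[0,6,6] → #  [on edge]
    (3,4)@(7, 9): e=[-12,10,14] → ·
    (1,5)@(3, 11): e=[0,2,10] → #  [on edge]
    (2,5)@(5, 11): e=[-12,6,18] → ·
    (0,6)@(1, 13): e=[0,-2,14] → ·  [on edge]
    (1,6)@(3, 13): e=[-12,2,22] → ·
  covered (3 px):
    · · · ·
    · · · ·
    · · · ·
    · · · #
    · · # ·
    · # · ·
    · · · ·
    · · · ·
    · · · ·
    · · · ·

Z-buffer (winner per pixel, '.' = empty):
  . . . .
  . 0 . .
  . 0 . .
  . 0 . 2
  . . 2 .
  . 2 . 1
  1 1 1 1
  . . 1 .
  . . . .
  . . . .

Result: 2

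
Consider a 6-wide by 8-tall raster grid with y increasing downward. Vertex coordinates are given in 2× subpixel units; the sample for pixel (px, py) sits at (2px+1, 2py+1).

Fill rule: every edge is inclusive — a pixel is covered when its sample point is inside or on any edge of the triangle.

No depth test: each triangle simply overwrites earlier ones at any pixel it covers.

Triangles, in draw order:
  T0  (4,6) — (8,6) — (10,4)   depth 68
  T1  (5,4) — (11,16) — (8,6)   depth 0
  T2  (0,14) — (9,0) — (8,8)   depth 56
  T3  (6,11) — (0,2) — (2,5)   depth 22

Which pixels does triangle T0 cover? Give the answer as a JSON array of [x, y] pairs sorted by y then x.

T0:
  2·area = 8  (B↔C swapped to make it positive)
  edge (4, 6)→(10, 4): d=(6,-2) inclusive
  edge (10, 4)→(8, 6): d=(-2,2) inclusive
  edge (8, 6)→(4, 6): d=(-4,0) inclusive
    (5,1)@(11, 3): e=[-4,0,12] → .  [on edge]
    (3,2)@(7, 5): e=[0,4,4] → X  [on edge]
    (4,2)@(9, 5): e=[4,0,4] → X  [on edge]
    (5,2)@(11, 5): e=[8,-4,4] → .
    (0,3)@(1, 7): e=[0,12,-4] → .  [on edge]
    (3,3)@(7, 7): e=[12,0,-4] → .  [on edge]
    (4,3)@(9, 7): e=[16,-4,-4] → .
    (2,4)@(5, 9): e=[20,0,-12] → .  [on edge]
    (1,5)@(3, 11): e=[28,0,-20] → .  [on edge]
    (0,6)@(1, 13): e=[36,0,-28] → .  [on edge]
  covered (2 px):
    . . . . . .
    . . . . . .
    . . . X X .
    . . . . . .
    . . . . . .
    . . . . . .
    . . . . . .
    . . . . . .
T1:
  2·area = 24  (B↔C swapped to make it positive)
  edge (5, 4)→(8, 6): d=(3,2) inclusive
  edge (8, 6)→(11, 16): d=(3,10) inclusive
  edge (11, 16)→(5, 4): d=(-6,-12) inclusive
    (3,3)@(7, 7): e=[5,13,6] → X
    (4,3)@(9, 7): e=[1,-7,30] → .
    (3,4)@(7, 9): e=[11,19,-6] → .
    (4,5)@(9, 11): e=[13,5,6] → X
    (5,5)@(11, 11): e=[9,-15,30] → .
    (4,6)@(9, 13): e=[19,11,-6] → .
  covered (2 px):
    . . . . . .
    . . . . . .
    . . . . . .
    . . . X . .
    . . . . . .
    . . . . X .
    . . . . . .
    . . . . . .
T2:
  2·area = 58
  edge (0, 14)→(9, 0): d=(9,-14) inclusive
  edge (9, 0)→(8, 8): d=(-1,8) inclusive
  edge (8, 8)→(0, 14): d=(-8,6) inclusive
    (3,2)@(7, 5): e=[17,11,30] → X
    (4,2)@(9, 5): e=[45,-5,18] → .
    (2,3)@(5, 7): e=[7,25,26] → X
    (4,3)@(9, 7): e=[63,-7,2] → .
    (2,4)@(5, 9): e=[25,23,10] → X
    (3,4)@(7, 9): e=[53,7,-2] → .
    (1,5)@(3, 11): e=[15,37,6] → X
    (2,5)@(5, 11): e=[43,21,-6] → .
    (0,6)@(1, 13): e=[5,51,2] → X
    (1,6)@(3, 13): e=[33,35,-10] → .
    (0,7)@(1, 15): e=[23,49,-14] → .
  covered (6 px):
    . . . . . .
    . . . . . .
    . . . X . .
    . . X X . .
    . . X . . .
    . X . . . .
    X . . . . .
    . . . . . .
T3:
  degenerate (2·area = 0) — covers nothing

Final: [[3,2],[4,2]]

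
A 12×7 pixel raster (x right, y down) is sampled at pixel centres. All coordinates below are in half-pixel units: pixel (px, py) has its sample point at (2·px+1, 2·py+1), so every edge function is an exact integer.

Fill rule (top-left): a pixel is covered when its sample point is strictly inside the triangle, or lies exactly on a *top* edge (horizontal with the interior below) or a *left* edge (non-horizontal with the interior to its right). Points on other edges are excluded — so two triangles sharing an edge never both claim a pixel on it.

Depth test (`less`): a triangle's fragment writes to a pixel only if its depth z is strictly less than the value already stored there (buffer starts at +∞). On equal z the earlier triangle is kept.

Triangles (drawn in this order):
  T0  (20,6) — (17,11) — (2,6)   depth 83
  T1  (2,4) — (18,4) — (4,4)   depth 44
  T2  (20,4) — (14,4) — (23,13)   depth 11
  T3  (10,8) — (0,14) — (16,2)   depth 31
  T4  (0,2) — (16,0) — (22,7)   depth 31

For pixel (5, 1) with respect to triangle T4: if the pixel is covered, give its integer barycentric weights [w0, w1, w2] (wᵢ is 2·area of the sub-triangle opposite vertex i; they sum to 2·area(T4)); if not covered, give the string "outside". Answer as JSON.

T0:
  2·area = 90
  edge (20, 6)→(17, 11): d=(-3,5) right/bottom  bias=-1
  edge (17, 11)→(2, 6): d=(-15,-5) top-left  bias=+0
  edge (2, 6)→(20, 6): d=(18,0) top-left  bias=+0
    (11,0)@(23, 1): e=[0,180,-90] → ·  [on edge]
    (2,3)@(5, 7): e=[72,0,18] → █  [on edge]
    (3,3)@(7, 7): e=[62,10,18] → █
    (4,3)@(9, 7): e=[52,20,18] → █
    (5,3)@(11, 7): e=[42,30,18] → █
    (6,3)@(13, 7): e=[32,40,18] → █
    (7,3)@(15, 7): e=[22,50,18] → █
    (8,3)@(17, 7): e=[12,60,18] → █
    (9,3)@(19, 7): e=[2,70,18] → █
    (10,3)@(21, 7): e=[-8,80,18] → ·
    (2,4)@(5, 9): e=[66,-30,54] → ·
    (3,4)@(7, 9): e=[56,-20,54] → ·
    (5,4)@(11, 9): e=[36,0,54] → █  [on edge]
    (8,5)@(17, 11): e=[0,0,90] → ·  [on edge]
    (11,6)@(23, 13): e=[-36,0,126] → ·  [on edge]
  covered (12 px):
    · · · · · · · · · · · ·
    · · · · · · · · · · · ·
    · · · · · · · · · · · ·
    · · █ █ █ █ █ █ █ █ · ·
    · · · · · █ █ █ █ · · ·
    · · · · · · · · · · · ·
    · · · · · · · · · · · ·
T1:
  degenerate (2·area = 0) — covers nothing
T2:
  2·area = 54  (B↔C swapped to make it positive)
  edge (20, 4)→(23, 13): d=(3,9) right/bottom  bias=-1
  edge (23, 13)→(14, 4): d=(-9,-9) top-left  bias=+0
  edge (14, 4)→(20, 4): d=(6,0) top-left  bias=+0
    (5,0)@(11, 1): e=[72,0,-18] → ·  [on edge]
    (9,0)@(19, 1): e=[0,72,-18] → ·  [on edge]
    (6,1)@(13, 3): e=[60,0,-6] → ·  [on edge]
    (7,2)@(15, 5): e=[48,0,6] → █  [on edge]
    (8,2)@(17, 5): e=[30,18,6] → █
    (9,2)@(19, 5): e=[12,36,6] → █
    (10,2)@(21, 5): e=[-6,54,6] → ·
    (7,3)@(15, 7): e=[54,-18,18] → ·
    (8,3)@(17, 7): e=[36,0,18] → █  [on edge]
    (10,3)@(21, 7): e=[0,36,18] → ·  [on edge]
    (8,4)@(17, 9): e=[42,-18,30] → ·
    (9,4)@(19, 9): e=[24,0,30] → █  [on edge]
    (10,5)@(21, 11): e=[12,0,42] → █  [on edge]
    (11,6)@(23, 13): e=[0,0,54] → ·  [on edge]
  covered (8 px):
    · · · · · · · · · · · ·
    · · · · · · · · · · · ·
    · · · · · · · █ █ █ · ·
    · · · · · · · · █ █ · ·
    · · · · · · · · · █ █ ·
    · · · · · · · · · · █ ·
    · · · · · · · · · · · ·
T3:
  2·area = 24
  edge (10, 8)→(0, 14): d=(-10,6) right/bottom  bias=-1
  edge (0, 14)→(16, 2): d=(16,-12) top-left  bias=+0
  edge (16, 2)→(10, 8): d=(-6,6) right/bottom  bias=-1
    (8,0)@(17, 1): e=[28,-4,0] → ·  [on edge]
    (7,1)@(15, 3): e=[20,4,0] → ·  [on edge]
    (6,2)@(13, 5): e=[12,12,0] → ·  [on edge]
    (7,2)@(15, 5): e=[0,36,-12] → ·  [on edge]
    (5,3)@(11, 7): e=[4,20,0] → ·  [on edge]
    (3,4)@(7, 9): e=[8,4,12] → █
    (4,4)@(9, 9): e=[-4,28,0] → ·  [on edge]
    (2,5)@(5, 11): e=[0,12,12] → ·  [on edge]
    (3,5)@(7, 11): e=[-12,36,0] → ·  [on edge]
    (2,6)@(5, 13): e=[-20,44,0] → ·  [on edge]
  covered (1 px):
    · · · · · · · · · · · ·
    · · · · · · · · · · · ·
    · · · · · · · · · · · ·
    · · · · · · · · · · · ·
    · · · █ · · · · · · · ·
    · · · · · · · · · · · ·
    · · · · · · · · · · · ·
T4:
  2·area = 124
  edge (0, 2)→(16, 0): d=(16,-2) top-left  bias=+0
  edge (16, 0)→(22, 7): d=(6,7) right/bottom  bias=-1
  edge (22, 7)→(0, 2): d=(-22,-5) top-left  bias=+0
    (4,0)@(9, 1): e=[2,55,67] → █
    (5,0)@(11, 1): e=[6,41,77] → █
    (6,0)@(13, 1): e=[10,27,87] → █
    (7,0)@(15, 1): e=[14,13,97] → █
    (8,0)@(17, 1): e=[18,-1,107] → ·
    (2,1)@(5, 3): e=[26,95,3] → █
    (3,1)@(7, 3): e=[30,81,13] → █
    (8,1)@(17, 3): e=[50,11,63] → █
    (9,1)@(19, 3): e=[54,-3,73] → ·
    (2,2)@(5, 5): e=[58,107,-41] → ·
    (3,2)@(7, 5): e=[62,93,-31] → ·
    (4,2)@(9, 5): e=[66,79,-21] → ·
  covered (14 px):
    · · · · █ █ █ █ · · · ·
    · · █ █ █ █ █ █ █ · · ·
    · · · · · · · █ █ █ · ·
    · · · · · · · · · · · ·
    · · · · · · · · · · · ·
    · · · · · · · · · · · ·
    · · · · · · · · · · · ·

Answer: [53,33,38]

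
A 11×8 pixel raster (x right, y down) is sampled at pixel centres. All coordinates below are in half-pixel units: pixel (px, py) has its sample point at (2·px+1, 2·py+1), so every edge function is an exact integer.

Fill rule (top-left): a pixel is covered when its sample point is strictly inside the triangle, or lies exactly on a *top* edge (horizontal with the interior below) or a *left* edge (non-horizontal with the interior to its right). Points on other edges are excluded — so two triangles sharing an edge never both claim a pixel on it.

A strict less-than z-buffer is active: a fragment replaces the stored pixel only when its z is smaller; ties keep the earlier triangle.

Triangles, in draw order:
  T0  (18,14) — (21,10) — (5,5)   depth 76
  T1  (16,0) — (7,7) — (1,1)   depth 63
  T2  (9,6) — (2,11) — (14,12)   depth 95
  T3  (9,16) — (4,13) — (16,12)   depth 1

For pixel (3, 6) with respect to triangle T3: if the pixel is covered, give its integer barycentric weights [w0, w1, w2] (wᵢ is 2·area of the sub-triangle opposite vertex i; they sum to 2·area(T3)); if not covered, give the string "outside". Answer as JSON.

T0:
  2·area = 79  (B↔C swapped to make it positive)
  edge (18, 14)→(5, 5): d=(-13,-9) top-left  bias=+0
  edge (5, 5)→(21, 10): d=(16,5) right/bottom  bias=-1
  edge (21, 10)→(18, 14): d=(-3,4) right/bottom  bias=-1
    (2,2)@(5, 5): e=[0,0,79] → ·  [on edge]
    (4,3)@(9, 7): e=[10,12,57] → #
    (5,3)@(11, 7): e=[28,2,49] → #
    (6,3)@(13, 7): e=[46,-8,41] → ·
    (4,4)@(9, 9): e=[-16,44,51] → ·
    (5,4)@(11, 9): e=[2,34,43] → #
    (6,4)@(13, 9): e=[20,24,35] → #
    (7,4)@(15, 9): e=[38,14,27] → #
    (8,4)@(17, 9): e=[56,4,19] → #
    (9,4)@(19, 9): e=[74,-6,11] → ·
    (5,5)@(11, 11): e=[-24,66,37] → ·
    (6,5)@(13, 11): e=[-6,56,29] → ·
  covered (10 px):
    · · · · · · · · · · ·
    · · · · · · · · · · ·
    · · · · · · · · · · ·
    · · · · # # · · · · ·
    · · · · · # # # # · ·
    · · · · · · · # # # ·
    · · · · · · · · # · ·
    · · · · · · · · · · ·
T1:
  2·area = 96
  edge (16, 0)→(7, 7): d=(-9,7) right/bottom  bias=-1
  edge (7, 7)→(1, 1): d=(-6,-6) top-left  bias=+0
  edge (1, 1)→(16, 0): d=(15,-1) top-left  bias=+0
    (0,0)@(1, 1): e=[96,0,0] → #  [on edge]
    (1,0)@(3, 1): e=[82,12,2] → #
    (2,0)@(5, 1): e=[68,24,4] → #
    (3,0)@(7, 1): e=[54,36,6] → #
    (4,0)@(9, 1): e=[40,48,8] → #
    (5,0)@(11, 1): e=[26,60,10] → #
    (6,0)@(13, 1): e=[12,72,12] → #
    (7,0)@(15, 1): e=[-2,84,14] → ·
    (0,1)@(1, 3): e=[78,-12,30] → ·
    (1,1)@(3, 3): e=[64,0,32] → #  [on edge]
    (6,1)@(13, 3): e=[-6,60,42] → ·
    (1,2)@(3, 5): e=[46,-12,62] → ·
    (2,2)@(5, 5): e=[32,0,64] → #  [on edge]
    (3,3)@(7, 7): e=[0,0,96] → ·  [on edge]
    (4,4)@(9, 9): e=[-32,0,128] → ·  [on edge]
    (5,5)@(11, 11): e=[-64,0,160] → ·  [on edge]
    (6,6)@(13, 13): e=[-96,0,192] → ·  [on edge]
    (7,7)@(15, 15): e=[-128,0,224] → ·  [on edge]
  covered (15 px):
    # # # # # # # · · · ·
    · # # # # # · · · · ·
    · · # # # · · · · · ·
    · · · · · · · · · · ·
    · · · · · · · · · · ·
    · · · · · · · · · · ·
    · · · · · · · · · · ·
    · · · · · · · · · · ·
T2:
  2·area = 67  (B↔C swapped to make it positive)
  edge (9, 6)→(14, 12): d=(5,6) right/bottom  bias=-1
  edge (14, 12)→(2, 11): d=(-12,-1) top-left  bias=+0
  edge (2, 11)→(9, 6): d=(7,-5) top-left  bias=+0
    (4,3)@(9, 7): e=[5,55,7] → #
    (5,3)@(11, 7): e=[-7,57,17] → ·
    (2,4)@(5, 9): e=[39,27,1] → #
    (3,4)@(7, 9): e=[27,29,11] → #
    (5,4)@(11, 9): e=[3,33,31] → #
    (6,4)@(13, 9): e=[-9,35,41] → ·
    (1,5)@(3, 11): e=[61,1,5] → #
    (6,5)@(13, 11): e=[1,11,55] → #
    (7,5)@(15, 11): e=[-11,13,65] → ·
    (1,6)@(3, 13): e=[71,-23,19] → ·
    (2,6)@(5, 13): e=[59,-21,29] → ·
    (3,6)@(7, 13): e=[47,-19,39] → ·
  covered (11 px):
    · · · · · · · · · · ·
    · · · · · · · · · · ·
    · · · · · · · · · · ·
    · · · · # · · · · · ·
    · · # # # # · · · · ·
    · # # # # # # · · · ·
    · · · · · · · · · · ·
    · · · · · · · · · · ·
T3:
  2·area = 41
  edge (9, 16)→(4, 13): d=(-5,-3) top-left  bias=+0
  edge (4, 13)→(16, 12): d=(12,-1) top-left  bias=+0
  edge (16, 12)→(9, 16): d=(-7,4) right/bottom  bias=-1
    (2,6)@(5, 13): e=[3,1,37] → #
    (3,6)@(7, 13): e=[9,3,29] → #
    (4,6)@(9, 13): e=[15,5,21] → #
    (5,6)@(11, 13): e=[21,7,13] → #
    (6,6)@(13, 13): e=[27,9,5] → #
    (7,6)@(15, 13): e=[33,11,-3] → ·
    (2,7)@(5, 15): e=[-7,25,23] → ·
    (3,7)@(7, 15): e=[-1,27,15] → ·
    (4,7)@(9, 15): e=[5,29,7] → #
    (5,7)@(11, 15): e=[11,31,-1] → ·
    (6,7)@(13, 15): e=[17,33,-9] → ·
  covered (6 px):
    · · · · · · · · · · ·
    · · · · · · · · · · ·
    · · · · · · · · · · ·
    · · · · · · · · · · ·
    · · · · · · · · · · ·
    · · · · · · · · · · ·
    · · # # # # # · · · ·
    · · · · # · · · · · ·

Answer: [3,29,9]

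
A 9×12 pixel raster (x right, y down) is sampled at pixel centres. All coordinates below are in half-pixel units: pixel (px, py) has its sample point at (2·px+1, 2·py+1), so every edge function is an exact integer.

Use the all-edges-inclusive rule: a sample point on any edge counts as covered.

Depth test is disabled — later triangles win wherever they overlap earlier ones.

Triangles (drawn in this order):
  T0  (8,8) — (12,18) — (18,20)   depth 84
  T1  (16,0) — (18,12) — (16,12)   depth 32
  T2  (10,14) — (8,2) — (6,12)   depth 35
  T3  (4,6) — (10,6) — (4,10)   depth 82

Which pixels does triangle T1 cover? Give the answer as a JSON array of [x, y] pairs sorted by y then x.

T0:
  2·area = 52  (B↔C swapped to make it positive)
  edge (8, 8)→(18, 20): d=(10,12) inclusive
  edge (18, 20)→(12, 18): d=(-6,-2) inclusive
  edge (12, 18)→(8, 8): d=(-4,-10) inclusive
    (5,6)@(11, 13): e=[14,28,10] → X
    (6,6)@(13, 13): e=[-10,32,30] → .
    (1,7)@(3, 15): e=[130,0,-78] → .  [on edge]
    (5,7)@(11, 15): e=[34,16,2] → X
    (6,7)@(13, 15): e=[10,20,22] → X
    (7,7)@(15, 15): e=[-14,24,42] → .
    (4,8)@(9, 17): e=[78,0,-26] → .  [on edge]
    (5,8)@(11, 17): e=[54,4,-6] → .
    (6,8)@(13, 17): e=[30,8,14] → X
    (7,8)@(15, 17): e=[6,12,34] → X
    (8,8)@(17, 17): e=[-18,16,54] → .
    (6,9)@(13, 19): e=[50,-4,6] → .
    (7,9)@(15, 19): e=[26,0,26] → X  [on edge]
  covered (7 px):
    . . . . . . . . .
    . . . . . . . . .
    . . . . . . . . .
    . . . . . . . . .
    . . . . . . . . .
    . . . . . . . . .
    . . . . . X . . .
    . . . . . X X . .
    . . . . . . X X .
    . . . . . . . X X
    . . . . . . . . .
    . . . . . . . . .
T1:
  2·area = 24
  edge (16, 0)→(18, 12): d=(2,12) inclusive
  edge (18, 12)→(16, 12): d=(-2,0) inclusive
  edge (16, 12)→(16, 0): d=(0,-12) inclusive
    (8,3)@(17, 7): e=[2,10,12] → X
    (8,4)@(17, 9): e=[6,6,12] → X
    (8,5)@(17, 11): e=[10,2,12] → X
    (8,6)@(17, 13): e=[14,-2,12] → .
  covered (3 px):
    . . . . . . . . .
    . . . . . . . . .
    . . . . . . . . .
    . . . . . . . . X
    . . . . . . . . X
    . . . . . . . . X
    . . . . . . . . .
    . . . . . . . . .
    . . . . . . . . .
    . . . . . . . . .
    . . . . . . . . .
    . . . . . . . . .
T2:
  2·area = 44  (B↔C swapped to make it positive)
  edge (10, 14)→(6, 12): d=(-4,-2) inclusive
  edge (6, 12)→(8, 2): d=(2,-10) inclusive
  edge (8, 2)→(10, 14): d=(2,12) inclusive
    (3,3)@(7, 7): e=[22,0,22] → X  [on edge]
    (4,3)@(9, 7): e=[26,20,-2] → .
    (3,4)@(7, 9): e=[14,4,26] → X
    (4,4)@(9, 9): e=[18,24,2] → X
    (5,4)@(11, 9): e=[22,44,-22] → .
    (3,5)@(7, 11): e=[6,8,30] → X
    (5,5)@(11, 11): e=[14,48,-18] → .
    (3,6)@(7, 13): e=[-2,12,34] → .
    (4,6)@(9, 13): e=[2,32,10] → X
    (5,6)@(11, 13): e=[6,52,-14] → .
    (4,7)@(9, 15): e=[-6,36,14] → .
    (2,8)@(5, 17): e=[-22,0,66] → .  [on edge]
  covered (6 px):
    . . . . . . . . .
    . . . . . . . . .
    . . . . . . . . .
    . . . X . . . . .
    . . . X X . . . .
    . . . X X . . . .
    . . . . X . . . .
    . . . . . . . . .
    . . . . . . . . .
    . . . . . . . . .
    . . . . . . . . .
    . . . . . . . . .
T3:
  2·area = 24
  edge (4, 6)→(10, 6): d=(6,0) inclusive
  edge (10, 6)→(4, 10): d=(-6,4) inclusive
  edge (4, 10)→(4, 6): d=(0,-4) inclusive
    (2,3)@(5, 7): e=[6,14,4] → X
    (3,3)@(7, 7): e=[6,6,12] → X
    (4,3)@(9, 7): e=[6,-2,20] → .
    (2,4)@(5, 9): e=[18,2,4] → X
    (3,4)@(7, 9): e=[18,-6,12] → .
    (2,5)@(5, 11): e=[30,-10,4] → .
  covered (3 px):
    . . . . . . . . .
    . . . . . . . . .
    . . . . . . . . .
    . . X X . . . . .
    . . X . . . . . .
    . . . . . . . . .
    . . . . . . . . .
    . . . . . . . . .
    . . . . . . . . .
    . . . . . . . . .
    . . . . . . . . .
    . . . . . . . . .

Final: [[8,3],[8,4],[8,5]]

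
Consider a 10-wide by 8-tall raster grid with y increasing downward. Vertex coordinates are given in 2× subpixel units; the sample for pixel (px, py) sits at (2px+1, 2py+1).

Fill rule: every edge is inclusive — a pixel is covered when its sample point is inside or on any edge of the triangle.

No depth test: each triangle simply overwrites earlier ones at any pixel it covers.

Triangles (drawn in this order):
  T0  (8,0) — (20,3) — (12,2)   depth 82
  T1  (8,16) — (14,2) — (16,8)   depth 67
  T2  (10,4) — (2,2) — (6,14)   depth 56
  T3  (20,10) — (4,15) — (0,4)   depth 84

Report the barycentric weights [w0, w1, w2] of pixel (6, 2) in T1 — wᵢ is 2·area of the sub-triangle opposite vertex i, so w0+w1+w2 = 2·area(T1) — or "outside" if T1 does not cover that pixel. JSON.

T0:
  2·area = 12
  edge (8, 0)→(20, 3): d=(12,3) inclusive
  edge (20, 3)→(12, 2): d=(-8,-1) inclusive
  edge (12, 2)→(8, 0): d=(-4,-2) inclusive
    (5,0)@(11, 1): e=[3,7,2] → X
    (6,0)@(13, 1): e=[-3,9,6] → .
    (5,1)@(11, 3): e=[27,-9,-6] → .
  covered (1 px):
    . . . . . X . . . .
    . . . . . . . . . .
    . . . . . . . . . .
    . . . . . . . . . .
    . . . . . . . . . .
    . . . . . . . . . .
    . . . . . . . . . .
    . . . . . . . . . .
T1:
  2·area = 64
  edge (8, 16)→(14, 2): d=(6,-14) inclusive
  edge (14, 2)→(16, 8): d=(2,6) inclusive
  edge (16, 8)→(8, 16): d=(-8,8) inclusive
    (6,2)@(13, 5): e=[4,12,48] → X
    (7,2)@(15, 5): e=[32,0,32] → X  [on edge]
    (8,2)@(17, 5): e=[60,-12,16] → .
    (9,2)@(19, 5): e=[88,-24,0] → .  [on edge]
    (6,3)@(13, 7): e=[16,16,32] → X
    (8,3)@(17, 7): e=[72,-8,0] → .  [on edge]
    (5,4)@(11, 9): e=[0,32,32] → X  [on edge]
    (7,4)@(15, 9): e=[56,8,0] → X  [on edge]
    (8,4)@(17, 9): e=[84,-4,-16] → .
    (5,5)@(11, 11): e=[12,36,16] → X
    (6,5)@(13, 11): e=[40,24,0] → X  [on edge]
    (7,5)@(15, 11): e=[68,12,-16] → .
    (8,5)@(17, 11): e=[96,0,-32] → .  [on edge]
    (5,6)@(11, 13): e=[24,40,0] → X  [on edge]
    (4,7)@(9, 15): e=[8,56,0] → X  [on edge]
  covered (11 px):
    . . . . . . . . . .
    . . . . . . . . . .
    . . . . . . X X . .
    . . . . . . X X . .
    . . . . . X X X . .
    . . . . . X X . . .
    . . . . . X . . . .
    . . . . X . . . . .
T2:
  2·area = 88  (B↔C swapped to make it positive)
  edge (10, 4)→(6, 14): d=(-4,10) inclusive
  edge (6, 14)→(2, 2): d=(-4,-12) inclusive
  edge (2, 2)→(10, 4): d=(8,2) inclusive
    (1,1)@(3, 3): e=[74,8,6] → X
    (2,1)@(5, 3): e=[54,32,2] → X
    (3,1)@(7, 3): e=[34,56,-2] → .
    (1,2)@(3, 5): e=[66,0,22] → X  [on edge]
    (3,2)@(7, 5): e=[26,48,14] → X
    (4,2)@(9, 5): e=[6,72,10] → X
    (5,2)@(11, 5): e=[-14,96,6] → .
    (1,3)@(3, 7): e=[58,-8,38] → .
    (2,3)@(5, 7): e=[38,16,34] → X
    (4,3)@(9, 7): e=[-2,64,26] → .
    (2,4)@(5, 9): e=[30,8,50] → X
    (4,4)@(9, 9): e=[-10,56,42] → .
    (2,5)@(5, 11): e=[22,0,66] → X  [on edge]
  covered (12 px):
    . . . . . . . . . .
    . X X . . . . . . .
    . X X X X . . . . .
    . . X X . . . . . .
    . . X X . . . . . .
    . . X X . . . . . .
    . . . . . . . . . .
    . . . . . . . . . .
T3:
  2·area = 196
  edge (20, 10)→(4, 15): d=(-16,5) inclusive
  edge (4, 15)→(0, 4): d=(-4,-11) inclusive
  edge (0, 4)→(20, 10): d=(20,6) inclusive
    (0,2)@(1, 5): e=[175,7,14] → X
    (1,2)@(3, 5): e=[165,29,2] → X
    (2,2)@(5, 5): e=[155,51,-10] → .
    (0,3)@(1, 7): e=[143,-1,54] → .
    (1,3)@(3, 7): e=[133,21,42] → X
    (2,3)@(5, 7): e=[123,43,30] → X
    (3,3)@(7, 7): e=[113,65,18] → X
    (4,3)@(9, 7): e=[103,87,6] → X
    (5,3)@(11, 7): e=[93,109,-6] → .
    (1,4)@(3, 9): e=[101,13,82] → X
    (5,4)@(11, 9): e=[61,101,34] → X
    (6,4)@(13, 9): e=[51,123,22] → X
  covered (23 px):
    . . . . . . . . . .
    . . . . . . . . . .
    X X . . . . . . . .
    . X X X X . . . . .
    . X X X X X X X . .
    . X X X X X X X . .
    . . X X X . . . . .
    . . . . . . . . . .

Final: [12,48,4]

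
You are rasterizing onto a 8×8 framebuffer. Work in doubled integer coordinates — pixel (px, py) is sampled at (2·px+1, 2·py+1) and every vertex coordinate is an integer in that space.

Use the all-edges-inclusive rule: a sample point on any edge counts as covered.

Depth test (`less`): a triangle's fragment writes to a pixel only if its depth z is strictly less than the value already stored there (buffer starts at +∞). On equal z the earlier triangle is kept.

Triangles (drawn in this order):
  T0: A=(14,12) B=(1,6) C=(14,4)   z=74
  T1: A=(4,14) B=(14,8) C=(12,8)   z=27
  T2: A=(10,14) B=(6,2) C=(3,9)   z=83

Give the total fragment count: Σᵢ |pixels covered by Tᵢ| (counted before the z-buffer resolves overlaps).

T0:
  2·area = 104
  edge (14, 12)→(1, 6): d=(-13,-6) inclusive
  edge (1, 6)→(14, 4): d=(13,-2) inclusive
  edge (14, 4)→(14, 12): d=(0,8) inclusive
    (4,2)@(9, 5): e=[61,3,40] → X
    (5,2)@(11, 5): e=[73,7,24] → X
    (6,2)@(13, 5): e=[85,11,8] → X
    (7,2)@(15, 5): e=[97,15,-8] → .
    (2,3)@(5, 7): e=[11,21,72] → X
    (3,3)@(7, 7): e=[23,25,56] → X
    (7,3)@(15, 7): e=[71,41,-8] → .
    (2,4)@(5, 9): e=[-15,47,72] → .
    (3,4)@(7, 9): e=[-3,51,56] → .
    (4,4)@(9, 9): e=[9,55,40] → X
    (7,4)@(15, 9): e=[45,67,-8] → .
    (4,5)@(9, 11): e=[-17,81,40] → .
  covered (12 px):
    . . . . . . . .
    . . . . . . . .
    . . . . X X X .
    . . X X X X X .
    . . . . X X X .
    . . . . . . X .
    . . . . . . . .
    . . . . . . . .
T1:
  2·area = 12  (B↔C swapped to make it positive)
  edge (4, 14)→(12, 8): d=(8,-6) inclusive
  edge (12, 8)→(14, 8): d=(2,0) inclusive
  edge (14, 8)→(4, 14): d=(-10,6) inclusive
    (5,4)@(11, 9): e=[2,2,8] → X
    (6,4)@(13, 9): e=[14,2,-4] → .
    (4,5)@(9, 11): e=[6,6,0] → X  [on edge]
    (5,5)@(11, 11): e=[18,6,-12] → .
    (4,6)@(9, 13): e=[22,10,-20] → .
  covered (2 px):
    . . . . . . . .
    . . . . . . . .
    . . . . . . . .
    . . . . . . . .
    . . . . . X . .
    . . . . X . . .
    . . . . . . . .
    . . . . . . . .
T2:
  2·area = 64  (B↔C swapped to make it positive)
  edge (10, 14)→(3, 9): d=(-7,-5) inclusive
  edge (3, 9)→(6, 2): d=(3,-7) inclusive
  edge (6, 2)→(10, 14): d=(4,12) inclusive
    (2,2)@(5, 5): e=[38,2,24] → X
    (3,2)@(7, 5): e=[48,16,0] → X  [on edge]
    (4,2)@(9, 5): e=[58,30,-24] → .
    (2,3)@(5, 7): e=[24,8,32] → X
    (4,3)@(9, 7): e=[44,36,-16] → .
    (1,4)@(3, 9): e=[0,0,64] → X  [on edge]
    (4,4)@(9, 9): e=[30,42,-8] → .
    (1,5)@(3, 11): e=[-14,6,72] → .
    (2,5)@(5, 11): e=[-4,20,48] → .
    (3,5)@(7, 11): e=[6,34,24] → X
    (4,5)@(9, 11): e=[16,48,0] → X  [on edge]
    (5,5)@(11, 11): e=[26,62,-24] → .
  covered (10 px):
    . . . . . . . .
    . . . . . . . .
    . . X X . . . .
    . . X X . . . .
    . X X X . . . .
    . . . X X . . .
    . . . . X . . .
    . . . . . . . .

Answer: 24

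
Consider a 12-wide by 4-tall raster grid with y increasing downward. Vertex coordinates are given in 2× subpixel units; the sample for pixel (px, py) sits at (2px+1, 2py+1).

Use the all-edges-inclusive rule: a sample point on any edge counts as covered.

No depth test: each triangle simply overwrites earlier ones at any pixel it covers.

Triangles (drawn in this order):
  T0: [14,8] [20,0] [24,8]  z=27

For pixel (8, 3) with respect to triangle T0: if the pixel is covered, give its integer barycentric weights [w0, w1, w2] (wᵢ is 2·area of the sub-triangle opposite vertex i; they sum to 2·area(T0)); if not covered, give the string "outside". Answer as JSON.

T0:
  2·area = 80
  edge (14, 8)→(20, 0): d=(6,-8) inclusive
  edge (20, 0)→(24, 8): d=(4,8) inclusive
  edge (24, 8)→(14, 8): d=(-10,0) inclusive
    (9,1)@(19, 3): e=[10,20,50] → █
    (10,1)@(21, 3): e=[26,4,50] → █
    (11,1)@(23, 3): e=[42,-12,50] → ·
    (8,2)@(17, 5): e=[6,44,30] → █
    (11,2)@(23, 5): e=[54,-4,30] → ·
    (7,3)@(15, 7): e=[2,68,10] → █
    (11,3)@(23, 7): e=[66,4,10] → █
  covered (10 px):
    · · · · · · · · · · · ·
    · · · · · · · · · █ █ ·
    · · · · · · · · █ █ █ ·
    · · · · · · · █ █ █ █ █

Final: [52,10,18]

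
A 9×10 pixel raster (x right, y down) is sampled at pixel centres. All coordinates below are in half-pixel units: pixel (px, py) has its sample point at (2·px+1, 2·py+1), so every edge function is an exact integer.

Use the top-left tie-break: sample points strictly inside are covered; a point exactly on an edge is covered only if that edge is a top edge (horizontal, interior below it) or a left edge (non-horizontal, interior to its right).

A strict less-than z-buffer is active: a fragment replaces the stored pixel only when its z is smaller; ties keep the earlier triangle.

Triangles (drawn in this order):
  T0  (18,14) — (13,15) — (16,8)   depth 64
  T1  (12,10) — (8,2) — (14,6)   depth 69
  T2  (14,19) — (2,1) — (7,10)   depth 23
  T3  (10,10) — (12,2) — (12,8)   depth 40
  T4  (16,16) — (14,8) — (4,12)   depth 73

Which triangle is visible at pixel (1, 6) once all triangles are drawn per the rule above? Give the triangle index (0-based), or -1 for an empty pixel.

T0:
  2·area = 32
  edge (18, 14)→(13, 15): d=(-5,1) right/bottom  bias=-1
  edge (13, 15)→(16, 8): d=(3,-7) top-left  bias=+0
  edge (16, 8)→(18, 14): d=(2,6) right/bottom  bias=-1
    (7,2)@(15, 5): e=[48,-16,0] → ·  [on edge]
    (7,5)@(15, 11): e=[18,2,12] → █
    (8,5)@(17, 11): e=[16,16,0] → ·  [on edge]
    (7,6)@(15, 13): e=[8,8,16] → █
    (8,6)@(17, 13): e=[6,22,4] → █
    (6,7)@(13, 15): e=[0,0,32] → ·  [on edge]
    (7,7)@(15, 15): e=[-2,14,20] → ·
    (8,7)@(17, 15): e=[-4,28,8] → ·
    (1,8)@(3, 17): e=[0,-64,96] → ·  [on edge]
  covered (3 px):
    · · · · · · · · ·
    · · · · · · · · ·
    · · · · · · · · ·
    · · · · · · · · ·
    · · · · · · · · ·
    · · · · · · · █ ·
    · · · · · · · █ █
    · · · · · · · · ·
    · · · · · · · · ·
    · · · · · · · · ·
T1:
  2·area = 32
  edge (12, 10)→(8, 2): d=(-4,-8) top-left  bias=+0
  edge (8, 2)→(14, 6): d=(6,4) right/bottom  bias=-1
  edge (14, 6)→(12, 10): d=(-2,4) right/bottom  bias=-1
    (4,1)@(9, 3): e=[4,2,26] → █
    (5,1)@(11, 3): e=[20,-6,18] → ·
    (4,2)@(9, 5): e=[-4,14,22] → ·
    (5,2)@(11, 5): e=[12,6,14] → █
    (6,2)@(13, 5): e=[28,-2,6] → ·
    (5,3)@(11, 7): e=[4,18,10] → █
    (6,3)@(13, 7): e=[20,10,2] → █
    (7,3)@(15, 7): e=[36,2,-6] → ·
    (5,4)@(11, 9): e=[-4,30,6] → ·
    (6,4)@(13, 9): e=[12,22,-2] → ·
  covered (4 px):
    · · · · · · · · ·
    · · · · █ · · · ·
    · · · · · █ · · ·
    · · · · · █ █ · ·
    · · · · · · · · ·
    · · · · · · · · ·
    · · · · · · · · ·
    · · · · · · · · ·
    · · · · · · · · ·
    · · · · · · · · ·
T2:
  2·area = 18  (B↔C swapped to make it positive)
  edge (14, 19)→(7, 10): d=(-7,-9) top-left  bias=+0
  edge (7, 10)→(2, 1): d=(-5,-9) top-left  bias=+0
  edge (2, 1)→(14, 19): d=(12,18) right/bottom  bias=-1
    (3,4)@(7, 9): e=[7,5,6] → █
    (4,4)@(9, 9): e=[25,23,-30] → ·
    (3,5)@(7, 11): e=[-7,-5,30] → ·
    (5,7)@(11, 15): e=[1,11,6] → █
    (6,7)@(13, 15): e=[19,29,-30] → ·
    (5,8)@(11, 17): e=[-13,1,30] → ·
  covered (2 px):
    · · · · · · · · ·
    · · · · · · · · ·
    · · · · · · · · ·
    · · · · · · · · ·
    · · · █ · · · · ·
    · · · · · · · · ·
    · · · · · · · · ·
    · · · · · █ · · ·
    · · · · · · · · ·
    · · · · · · · · ·
T3:
  2·area = 12
  edge (10, 10)→(12, 2): d=(2,-8) top-left  bias=+0
  edge (12, 2)→(12, 8): d=(0,6) right/bottom  bias=-1
  edge (12, 8)→(10, 10): d=(-2,2) right/bottom  bias=-1
    (8,1)@(17, 3): e=[42,-30,0] → ·  [on edge]
    (7,2)@(15, 5): e=[30,-18,0] → ·  [on edge]
    (5,3)@(11, 7): e=[2,6,4] → █
    (6,3)@(13, 7): e=[18,-6,0] → ·  [on edge]
    (5,4)@(11, 9): e=[6,6,0] → ·  [on edge]
    (4,5)@(9, 11): e=[-6,18,0] → ·  [on edge]
    (3,6)@(7, 13): e=[-18,30,0] → ·  [on edge]
    (2,7)@(5, 15): e=[-30,42,0] → ·  [on edge]
    (1,8)@(3, 17): e=[-42,54,0] → ·  [on edge]
    (0,9)@(1, 19): e=[-54,66,0] → ·  [on edge]
  covered (1 px):
    · · · · · · · · ·
    · · · · · · · · ·
    · · · · · · · · ·
    · · · · · █ · · ·
    · · · · · · · · ·
    · · · · · · · · ·
    · · · · · · · · ·
    · · · · · · · · ·
    · · · · · · · · ·
    · · · · · · · · ·
T4:
  2·area = 88  (B↔C swapped to make it positive)
  edge (16, 16)→(4, 12): d=(-12,-4) top-left  bias=+0
  edge (4, 12)→(14, 8): d=(10,-4) top-left  bias=+0
  edge (14, 8)→(16, 16): d=(2,8) right/bottom  bias=-1
    (6,4)@(13, 9): e=[72,6,10] → █
    (7,4)@(15, 9): e=[80,14,-6] → ·
    (0,5)@(1, 11): e=[0,-22,110] → ·  [on edge]
    (3,5)@(7, 11): e=[24,2,62] → █
    (4,5)@(9, 11): e=[32,10,46] → █
    (5,5)@(11, 11): e=[40,18,30] → █
    (7,5)@(15, 11): e=[56,34,-2] → ·
    (3,6)@(7, 13): e=[0,22,66] → █  [on edge]
    (7,6)@(15, 13): e=[32,54,2] → █
    (8,6)@(17, 13): e=[40,62,-14] → ·
    (3,7)@(7, 15): e=[-24,42,70] → ·
    (4,7)@(9, 15): e=[-16,50,54] → ·
    (6,7)@(13, 15): e=[0,66,22] → █  [on edge]
  covered (12 px):
    · · · · · · · · ·
    · · · · · · · · ·
    · · · · · · · · ·
    · · · · · · · · ·
    · · · · · · █ · ·
    · · · █ █ █ █ · ·
    · · · █ █ █ █ █ ·
    · · · · · · █ █ ·
    · · · · · · · · ·
    · · · · · · · · ·

Z-buffer (winner per pixel, '.' = empty):
  . . . . . . . . .
  . . . . 1 . . . .
  . . . . . 1 . . .
  . . . . . 3 1 . .
  . . . 2 . . 4 . .
  . . . 4 4 4 4 0 .
  . . . 4 4 4 4 0 0
  . . . . . 2 4 4 .
  . . . . . . . . .
  . . . . . . . . .

Answer: -1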